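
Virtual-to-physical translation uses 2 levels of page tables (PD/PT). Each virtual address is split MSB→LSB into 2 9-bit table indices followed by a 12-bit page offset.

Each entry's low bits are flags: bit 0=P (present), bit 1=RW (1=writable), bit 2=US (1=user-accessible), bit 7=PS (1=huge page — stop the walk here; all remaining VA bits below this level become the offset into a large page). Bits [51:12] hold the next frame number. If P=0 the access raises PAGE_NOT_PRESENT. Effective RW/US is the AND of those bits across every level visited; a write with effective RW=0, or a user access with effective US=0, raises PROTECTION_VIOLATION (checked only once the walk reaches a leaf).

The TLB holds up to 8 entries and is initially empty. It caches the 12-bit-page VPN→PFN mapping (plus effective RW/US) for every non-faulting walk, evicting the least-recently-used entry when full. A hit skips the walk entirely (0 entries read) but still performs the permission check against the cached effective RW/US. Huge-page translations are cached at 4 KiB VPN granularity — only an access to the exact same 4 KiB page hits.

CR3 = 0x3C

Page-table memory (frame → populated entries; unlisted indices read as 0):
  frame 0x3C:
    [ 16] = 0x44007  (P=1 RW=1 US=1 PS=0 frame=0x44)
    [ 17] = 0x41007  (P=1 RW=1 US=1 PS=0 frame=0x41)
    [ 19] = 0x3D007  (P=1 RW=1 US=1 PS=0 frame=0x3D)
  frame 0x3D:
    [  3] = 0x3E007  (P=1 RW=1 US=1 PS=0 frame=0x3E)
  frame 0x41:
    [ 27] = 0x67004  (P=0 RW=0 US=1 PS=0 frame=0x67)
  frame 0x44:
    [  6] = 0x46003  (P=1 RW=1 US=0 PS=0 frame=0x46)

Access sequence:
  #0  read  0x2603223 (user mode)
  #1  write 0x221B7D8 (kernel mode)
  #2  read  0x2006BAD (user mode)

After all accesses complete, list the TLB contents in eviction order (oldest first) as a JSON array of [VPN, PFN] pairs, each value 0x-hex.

Trace:
#0 VA=0x2603223 (r,user):
  lvl0: tbl 0x3C, slot 19 ⇒ 0x3D007 (P1/RW1/US1/PS0)
  lvl1: tbl 0x3D, slot 3 ⇒ 0x3E007 (P1/RW1/US1/PS0)
  ✓ 0x3E223  — 2 lookups
#1 VA=0x221B7D8 (w,kernel):
  lvl0: tbl 0x3C, slot 17 ⇒ 0x41007 (P1/RW1/US1/PS0)
  lvl1: tbl 0x41, slot 27 ⇒ 0x67004 (P0/RW0/US1/PS0)
  ✗ PAGE_NOT_PRESENT  [2 reads]
#2 VA=0x2006BAD (r,user):
  lvl0: tbl 0x3C, slot 16 ⇒ 0x44007 (P1/RW1/US1/PS0)
  lvl1: tbl 0x44, slot 6 ⇒ 0x46003 (P1/RW1/US0/PS0)
  ✗ PROTECTION_VIOLATION  [2 reads]

TLB: [["0x2603", "0x3E"]]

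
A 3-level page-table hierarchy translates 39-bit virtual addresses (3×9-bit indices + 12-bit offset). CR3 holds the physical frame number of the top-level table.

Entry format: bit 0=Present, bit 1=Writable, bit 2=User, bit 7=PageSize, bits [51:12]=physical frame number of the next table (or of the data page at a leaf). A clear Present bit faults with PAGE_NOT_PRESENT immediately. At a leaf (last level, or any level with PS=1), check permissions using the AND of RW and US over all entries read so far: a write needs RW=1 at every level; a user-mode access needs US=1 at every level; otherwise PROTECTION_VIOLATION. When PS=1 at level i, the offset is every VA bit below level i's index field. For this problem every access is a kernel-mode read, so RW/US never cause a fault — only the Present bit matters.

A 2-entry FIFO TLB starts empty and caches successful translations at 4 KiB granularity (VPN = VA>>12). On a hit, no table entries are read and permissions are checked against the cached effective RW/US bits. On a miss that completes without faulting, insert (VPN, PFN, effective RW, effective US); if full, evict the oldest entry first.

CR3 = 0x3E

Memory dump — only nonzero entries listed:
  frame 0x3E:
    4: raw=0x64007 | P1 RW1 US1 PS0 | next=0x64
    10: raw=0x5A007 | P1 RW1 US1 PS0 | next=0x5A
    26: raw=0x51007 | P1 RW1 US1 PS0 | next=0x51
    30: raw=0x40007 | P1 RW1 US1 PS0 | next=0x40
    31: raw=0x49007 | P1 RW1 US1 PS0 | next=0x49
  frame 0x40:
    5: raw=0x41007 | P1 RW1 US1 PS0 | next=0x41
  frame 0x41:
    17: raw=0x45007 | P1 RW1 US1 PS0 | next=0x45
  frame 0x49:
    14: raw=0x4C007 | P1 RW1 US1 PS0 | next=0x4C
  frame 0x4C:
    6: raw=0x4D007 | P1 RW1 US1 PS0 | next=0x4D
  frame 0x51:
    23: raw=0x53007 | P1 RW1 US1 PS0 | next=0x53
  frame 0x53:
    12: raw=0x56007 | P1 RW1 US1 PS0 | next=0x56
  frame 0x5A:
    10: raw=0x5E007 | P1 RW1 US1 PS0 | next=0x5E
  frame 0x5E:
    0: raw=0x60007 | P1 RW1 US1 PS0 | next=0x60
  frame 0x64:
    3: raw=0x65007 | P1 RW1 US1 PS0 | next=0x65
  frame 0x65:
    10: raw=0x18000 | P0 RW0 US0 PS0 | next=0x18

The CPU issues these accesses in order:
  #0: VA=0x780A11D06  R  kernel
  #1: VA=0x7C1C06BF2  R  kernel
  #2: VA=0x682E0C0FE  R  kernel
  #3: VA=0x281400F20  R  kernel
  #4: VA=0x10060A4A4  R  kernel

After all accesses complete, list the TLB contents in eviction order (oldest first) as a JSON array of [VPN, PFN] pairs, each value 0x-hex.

Trace:
#0 VA=0x780A11D06 (r,kernel):
  [0] read 0x3E idx=30: raw=0x40007 flags P=1 W=1 U=1 S=0
  [1] read 0x40 idx=5: raw=0x41007 flags P=1 W=1 U=1 S=0
  [2] read 0x41 idx=17: raw=0x45007 flags P=1 W=1 U=1 S=0
  ✓ 0x45D06  — 3 lookups
#1 VA=0x7C1C06BF2 (r,kernel):
  [0] read 0x3E idx=31: raw=0x49007 flags P=1 W=1 U=1 S=0
  [1] read 0x49 idx=14: raw=0x4C007 flags P=1 W=1 U=1 S=0
  [2] read 0x4C idx=6: raw=0x4D007 flags P=1 W=1 U=1 S=0
  ✓ 0x4DBF2  — 3 lookups
#2 VA=0x682E0C0FE (r,kernel):
  [0] read 0x3E idx=26: raw=0x51007 flags P=1 W=1 U=1 S=0
  [1] read 0x51 idx=23: raw=0x53007 flags P=1 W=1 U=1 S=0
  [2] read 0x53 idx=12: raw=0x56007 flags P=1 W=1 U=1 S=0
  ✓ 0x560FE  — 3 lookups
#3 VA=0x281400F20 (r,kernel):
  [0] read 0x3E idx=10: raw=0x5A007 flags P=1 W=1 U=1 S=0
  [1] read 0x5A idx=10: raw=0x5E007 flags P=1 W=1 U=1 S=0
  [2] read 0x5E idx=0: raw=0x60007 flags P=1 W=1 U=1 S=0
  ✓ 0x60F20  — 3 lookups
#4 VA=0x10060A4A4 (r,kernel):
  [0] read 0x3E idx=4: raw=0x64007 flags P=1 W=1 U=1 S=0
  [1] read 0x64 idx=3: raw=0x65007 flags P=1 W=1 U=1 S=0
  [2] read 0x65 idx=10: raw=0x18000 flags P=0 W=0 U=0 S=0
  ⇒ fault: PAGE_NOT_PRESENT  — 3 lookups

TLB: [["0x682E0C", "0x56"], ["0x281400", "0x60"]]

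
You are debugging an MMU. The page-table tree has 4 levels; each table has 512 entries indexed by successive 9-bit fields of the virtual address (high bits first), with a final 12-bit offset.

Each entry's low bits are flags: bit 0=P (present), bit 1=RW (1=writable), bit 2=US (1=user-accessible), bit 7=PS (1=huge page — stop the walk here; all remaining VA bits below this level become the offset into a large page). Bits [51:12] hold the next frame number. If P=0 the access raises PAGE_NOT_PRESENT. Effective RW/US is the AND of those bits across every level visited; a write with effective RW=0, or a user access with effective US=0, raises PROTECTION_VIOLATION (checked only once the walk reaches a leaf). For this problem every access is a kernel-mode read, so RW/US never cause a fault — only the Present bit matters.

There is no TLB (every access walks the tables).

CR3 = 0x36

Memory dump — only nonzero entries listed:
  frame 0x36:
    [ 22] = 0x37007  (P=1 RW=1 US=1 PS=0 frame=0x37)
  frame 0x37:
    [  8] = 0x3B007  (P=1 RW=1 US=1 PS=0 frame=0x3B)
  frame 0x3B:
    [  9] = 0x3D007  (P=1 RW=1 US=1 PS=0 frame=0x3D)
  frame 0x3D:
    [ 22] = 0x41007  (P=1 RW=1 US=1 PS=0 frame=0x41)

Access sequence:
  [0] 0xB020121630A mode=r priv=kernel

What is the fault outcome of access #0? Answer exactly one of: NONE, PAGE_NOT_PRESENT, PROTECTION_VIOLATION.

Walk each access:
#0 VA=0xB020121630A (r,kernel):
  [0] read 0x36 idx=22: raw=0x37007 flags P=1 W=1 U=1 S=0
  [1] read 0x37 idx=8: raw=0x3B007 flags P=1 W=1 U=1 S=0
  [2] read 0x3B idx=9: raw=0x3D007 flags P=1 W=1 U=1 S=0
  [3] read 0x3D idx=22: raw=0x41007 flags P=1 W=1 U=1 S=0
  ⇒ phys 0x4130A  [4 reads]

Access #0 fault: NONE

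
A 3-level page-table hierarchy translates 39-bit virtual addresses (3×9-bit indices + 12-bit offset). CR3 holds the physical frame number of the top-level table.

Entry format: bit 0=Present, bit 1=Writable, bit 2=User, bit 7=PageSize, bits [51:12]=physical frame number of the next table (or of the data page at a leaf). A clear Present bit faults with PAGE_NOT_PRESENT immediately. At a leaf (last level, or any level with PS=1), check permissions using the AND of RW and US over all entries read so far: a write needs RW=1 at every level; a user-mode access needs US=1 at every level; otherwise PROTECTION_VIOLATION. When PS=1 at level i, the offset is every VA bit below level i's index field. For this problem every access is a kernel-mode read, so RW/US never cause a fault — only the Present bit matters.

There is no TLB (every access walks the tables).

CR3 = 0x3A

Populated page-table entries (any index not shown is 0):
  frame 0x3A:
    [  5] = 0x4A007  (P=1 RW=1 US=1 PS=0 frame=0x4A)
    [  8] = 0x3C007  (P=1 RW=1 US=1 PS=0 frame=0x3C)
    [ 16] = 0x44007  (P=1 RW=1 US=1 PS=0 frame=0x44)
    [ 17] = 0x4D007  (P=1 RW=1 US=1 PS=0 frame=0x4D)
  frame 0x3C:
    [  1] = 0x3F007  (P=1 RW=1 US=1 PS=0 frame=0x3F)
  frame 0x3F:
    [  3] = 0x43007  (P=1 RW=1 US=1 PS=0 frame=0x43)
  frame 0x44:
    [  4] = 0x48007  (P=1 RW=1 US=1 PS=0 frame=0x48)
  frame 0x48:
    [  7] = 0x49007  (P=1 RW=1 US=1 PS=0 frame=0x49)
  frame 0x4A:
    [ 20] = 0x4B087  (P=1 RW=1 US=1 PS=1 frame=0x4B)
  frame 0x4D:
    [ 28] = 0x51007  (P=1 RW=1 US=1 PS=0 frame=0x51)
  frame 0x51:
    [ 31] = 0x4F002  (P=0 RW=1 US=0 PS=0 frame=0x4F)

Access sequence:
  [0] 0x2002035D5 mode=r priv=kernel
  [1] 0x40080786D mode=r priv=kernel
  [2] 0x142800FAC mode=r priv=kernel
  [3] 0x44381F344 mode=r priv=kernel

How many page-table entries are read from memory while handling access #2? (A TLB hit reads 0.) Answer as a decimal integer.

Walk each access:
#0 VA=0x2002035D5 (r,kernel):
  L0: frame=0x3A idx=8 entry=0x3C007 [P=1 RW=1 US=1 PS=0]
  L1: frame=0x3C idx=1 entry=0x3F007 [P=1 RW=1 US=1 PS=0]
  L2: frame=0x3F idx=3 entry=0x43007 [P=1 RW=1 US=1 PS=0]
  → PA=0x435D5  (3 entries read)
#1 VA=0x40080786D (r,kernel):
  L0: frame=0x3A idx=16 entry=0x44007 [P=1 RW=1 US=1 PS=0]
  L1: frame=0x44 idx=4 entry=0x48007 [P=1 RW=1 US=1 PS=0]
  L2: frame=0x48 idx=7 entry=0x49007 [P=1 RW=1 US=1 PS=0]
  → PA=0x4986D  (3 entries read)
#2 VA=0x142800FAC (r,kernel):
  L0: frame=0x3A idx=5 entry=0x4A007 [P=1 RW=1 US=1 PS=0]
  L1: frame=0x4A idx=20 entry=0x4B087 [P=1 RW=1 US=1 PS=1]
  → PA=0x4BFAC (huge @L1)  (2 entries read)
#3 VA=0x44381F344 (r,kernel):
  L0: frame=0x3A idx=17 entry=0x4D007 [P=1 RW=1 US=1 PS=0]
  L1: frame=0x4D idx=28 entry=0x51007 [P=1 RW=1 US=1 PS=0]
  L2: frame=0x51 idx=31 entry=0x4F002 [P=0 RW=1 US=0 PS=0]
  → PAGE_NOT_PRESENT  (3 entries read)

Entries read for #2: 2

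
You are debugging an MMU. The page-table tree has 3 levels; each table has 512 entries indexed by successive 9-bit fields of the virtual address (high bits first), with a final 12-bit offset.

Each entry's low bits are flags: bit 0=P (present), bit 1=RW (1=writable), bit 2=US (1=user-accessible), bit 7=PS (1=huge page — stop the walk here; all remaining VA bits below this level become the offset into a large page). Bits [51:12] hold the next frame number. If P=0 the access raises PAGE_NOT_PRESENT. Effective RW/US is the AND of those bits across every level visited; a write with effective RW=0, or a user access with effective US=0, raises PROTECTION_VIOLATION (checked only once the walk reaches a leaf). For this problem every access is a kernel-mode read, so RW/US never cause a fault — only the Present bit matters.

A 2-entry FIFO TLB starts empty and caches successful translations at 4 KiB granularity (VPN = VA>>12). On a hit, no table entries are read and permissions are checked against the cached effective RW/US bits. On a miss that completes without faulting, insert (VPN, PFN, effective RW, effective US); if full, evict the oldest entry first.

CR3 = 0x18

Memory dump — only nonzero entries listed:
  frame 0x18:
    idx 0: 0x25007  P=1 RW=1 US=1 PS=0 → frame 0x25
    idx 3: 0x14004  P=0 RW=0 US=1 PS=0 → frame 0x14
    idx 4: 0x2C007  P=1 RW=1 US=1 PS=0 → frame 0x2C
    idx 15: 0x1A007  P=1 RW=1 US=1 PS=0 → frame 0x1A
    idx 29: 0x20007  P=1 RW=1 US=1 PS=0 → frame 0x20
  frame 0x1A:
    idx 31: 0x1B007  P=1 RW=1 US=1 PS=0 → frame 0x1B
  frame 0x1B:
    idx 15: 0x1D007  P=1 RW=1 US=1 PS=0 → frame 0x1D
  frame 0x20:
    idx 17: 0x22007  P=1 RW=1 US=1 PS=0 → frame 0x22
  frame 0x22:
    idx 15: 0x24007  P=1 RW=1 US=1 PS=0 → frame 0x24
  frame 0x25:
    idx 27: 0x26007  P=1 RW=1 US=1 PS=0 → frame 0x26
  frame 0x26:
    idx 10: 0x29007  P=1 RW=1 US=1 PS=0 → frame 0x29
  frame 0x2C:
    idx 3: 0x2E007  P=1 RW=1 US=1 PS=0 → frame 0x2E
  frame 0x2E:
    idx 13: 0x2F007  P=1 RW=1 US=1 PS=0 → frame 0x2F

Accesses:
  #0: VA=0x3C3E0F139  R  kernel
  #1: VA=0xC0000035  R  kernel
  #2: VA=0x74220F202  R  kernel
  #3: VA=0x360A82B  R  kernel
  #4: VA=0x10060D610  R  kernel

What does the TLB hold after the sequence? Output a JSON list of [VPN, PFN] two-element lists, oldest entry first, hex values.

Trace:
#0 VA=0x3C3E0F139 (r,kernel):
  lvl0: tbl 0x18, slot 15 ⇒ 0x1A007 (P1/RW1/US1/PS0)
  lvl1: tbl 0x1A, slot 31 ⇒ 0x1B007 (P1/RW1/US1/PS0)
  lvl2: tbl 0x1B, slot 15 ⇒ 0x1D007 (P1/RW1/US1/PS0)
  → PA=0x1D139  (3 entries read)
#1 VA=0xC0000035 (r,kernel):
  lvl0: tbl 0x18, slot 3 ⇒ 0x14004 (P0/RW0/US1/PS0)
  → PAGE_NOT_PRESENT  (1 entries read)
#2 VA=0x74220F202 (r,kernel):
  lvl0: tbl 0x18, slot 29 ⇒ 0x20007 (P1/RW1/US1/PS0)
  lvl1: tbl 0x20, slot 17 ⇒ 0x22007 (P1/RW1/US1/PS0)
  lvl2: tbl 0x22, slot 15 ⇒ 0x24007 (P1/RW1/US1/PS0)
  → PA=0x24202  (3 entries read)
#3 VA=0x360A82B (r,kernel):
  lvl0: tbl 0x18, slot 0 ⇒ 0x25007 (P1/RW1/US1/PS0)
  lvl1: tbl 0x25, slot 27 ⇒ 0x26007 (P1/RW1/US1/PS0)
  lvl2: tbl 0x26, slot 10 ⇒ 0x29007 (P1/RW1/US1/PS0)
  → PA=0x2982B  (3 entries read)
#4 VA=0x10060D610 (r,kernel):
  lvl0: tbl 0x18, slot 4 ⇒ 0x2C007 (P1/RW1/US1/PS0)
  lvl1: tbl 0x2C, slot 3 ⇒ 0x2E007 (P1/RW1/US1/PS0)
  lvl2: tbl 0x2E, slot 13 ⇒ 0x2F007 (P1/RW1/US1/PS0)
  → PA=0x2F610  (3 entries read)

TLB: [["0x360A", "0x29"], ["0x10060D", "0x2F"]]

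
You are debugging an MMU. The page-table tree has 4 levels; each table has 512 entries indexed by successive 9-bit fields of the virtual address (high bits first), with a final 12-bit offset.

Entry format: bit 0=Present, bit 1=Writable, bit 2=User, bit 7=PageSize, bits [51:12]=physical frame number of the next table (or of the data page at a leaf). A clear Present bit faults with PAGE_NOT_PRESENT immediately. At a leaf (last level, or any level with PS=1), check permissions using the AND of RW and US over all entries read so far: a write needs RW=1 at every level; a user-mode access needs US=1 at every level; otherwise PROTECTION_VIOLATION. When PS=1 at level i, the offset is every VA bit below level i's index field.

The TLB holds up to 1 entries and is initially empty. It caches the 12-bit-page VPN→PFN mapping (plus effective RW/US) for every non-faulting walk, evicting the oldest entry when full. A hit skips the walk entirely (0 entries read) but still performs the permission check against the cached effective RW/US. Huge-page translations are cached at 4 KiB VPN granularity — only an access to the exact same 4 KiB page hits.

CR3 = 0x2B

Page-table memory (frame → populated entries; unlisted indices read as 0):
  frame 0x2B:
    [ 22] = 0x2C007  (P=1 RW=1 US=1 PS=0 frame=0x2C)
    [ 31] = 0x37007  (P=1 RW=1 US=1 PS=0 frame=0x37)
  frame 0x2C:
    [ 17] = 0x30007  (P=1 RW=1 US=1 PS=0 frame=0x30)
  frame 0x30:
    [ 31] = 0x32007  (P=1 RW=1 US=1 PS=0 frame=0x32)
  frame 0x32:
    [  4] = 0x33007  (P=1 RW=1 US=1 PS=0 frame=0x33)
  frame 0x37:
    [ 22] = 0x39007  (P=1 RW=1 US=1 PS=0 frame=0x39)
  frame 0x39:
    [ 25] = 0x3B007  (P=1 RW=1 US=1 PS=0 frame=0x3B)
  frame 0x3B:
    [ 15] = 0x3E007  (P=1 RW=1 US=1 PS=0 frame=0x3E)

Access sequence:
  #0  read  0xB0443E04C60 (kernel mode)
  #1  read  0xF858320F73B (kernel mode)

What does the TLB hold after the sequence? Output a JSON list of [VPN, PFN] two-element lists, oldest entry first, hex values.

Trace:
#0 VA=0xB0443E04C60 (r,kernel):
  lvl0: tbl 0x2B, slot 22 ⇒ 0x2C007 (P1/RW1/US1/PS0)
  lvl1: tbl 0x2C, slot 17 ⇒ 0x30007 (P1/RW1/US1/PS0)
  lvl2: tbl 0x30, slot 31 ⇒ 0x32007 (P1/RW1/US1/PS0)
  lvl3: tbl 0x32, slot 4 ⇒ 0x33007 (P1/RW1/US1/PS0)
  ✓ 0x33C60  — 4 lookups
#1 VA=0xF858320F73B (r,kernel):
  lvl0: tbl 0x2B, slot 31 ⇒ 0x37007 (P1/RW1/US1/PS0)
  lvl1: tbl 0x37, slot 22 ⇒ 0x39007 (P1/RW1/US1/PS0)
  lvl2: tbl 0x39, slot 25 ⇒ 0x3B007 (P1/RW1/US1/PS0)
  lvl3: tbl 0x3B, slot 15 ⇒ 0x3E007 (P1/RW1/US1/PS0)
  ✓ 0x3E73B  — 4 lookups

TLB: [["0xF858320F", "0x3E"]]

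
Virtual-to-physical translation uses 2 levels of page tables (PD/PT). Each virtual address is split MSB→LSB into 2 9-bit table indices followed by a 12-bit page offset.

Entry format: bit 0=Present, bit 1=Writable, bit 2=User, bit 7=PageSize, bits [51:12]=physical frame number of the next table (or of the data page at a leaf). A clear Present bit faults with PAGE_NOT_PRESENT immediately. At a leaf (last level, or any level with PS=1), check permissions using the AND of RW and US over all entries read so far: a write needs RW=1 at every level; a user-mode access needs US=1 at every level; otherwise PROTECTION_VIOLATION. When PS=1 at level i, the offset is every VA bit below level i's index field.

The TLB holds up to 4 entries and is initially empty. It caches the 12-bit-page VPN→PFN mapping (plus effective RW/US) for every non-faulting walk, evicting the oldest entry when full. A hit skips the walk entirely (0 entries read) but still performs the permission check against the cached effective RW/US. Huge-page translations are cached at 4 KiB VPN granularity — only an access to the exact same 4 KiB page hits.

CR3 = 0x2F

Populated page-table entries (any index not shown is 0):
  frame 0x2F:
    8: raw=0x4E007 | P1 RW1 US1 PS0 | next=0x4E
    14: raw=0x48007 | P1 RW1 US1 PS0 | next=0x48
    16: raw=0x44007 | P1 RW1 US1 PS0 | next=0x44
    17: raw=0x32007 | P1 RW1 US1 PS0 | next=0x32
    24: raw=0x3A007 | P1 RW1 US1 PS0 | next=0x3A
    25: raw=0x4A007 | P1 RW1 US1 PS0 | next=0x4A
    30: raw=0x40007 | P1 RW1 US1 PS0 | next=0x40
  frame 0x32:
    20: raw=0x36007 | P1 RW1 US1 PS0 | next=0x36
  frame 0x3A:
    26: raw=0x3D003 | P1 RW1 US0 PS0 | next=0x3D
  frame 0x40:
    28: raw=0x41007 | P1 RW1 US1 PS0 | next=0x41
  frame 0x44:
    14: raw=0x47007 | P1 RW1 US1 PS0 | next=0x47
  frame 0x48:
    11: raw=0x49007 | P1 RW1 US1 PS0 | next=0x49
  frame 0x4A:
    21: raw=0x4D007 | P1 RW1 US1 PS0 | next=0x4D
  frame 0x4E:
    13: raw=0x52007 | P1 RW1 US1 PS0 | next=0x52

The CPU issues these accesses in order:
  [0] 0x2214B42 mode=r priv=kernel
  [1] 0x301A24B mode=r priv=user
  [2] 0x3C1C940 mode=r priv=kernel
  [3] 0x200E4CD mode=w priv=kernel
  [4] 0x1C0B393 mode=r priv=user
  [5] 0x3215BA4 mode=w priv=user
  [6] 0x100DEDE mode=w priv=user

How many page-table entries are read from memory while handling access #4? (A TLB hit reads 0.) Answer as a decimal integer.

Trace:
#0 VA=0x2214B42 (r,kernel):
  L0: frame=0x2F idx=17 entry=0x32007 [P=1 RW=1 US=1 PS=0]
  L1: frame=0x32 idx=20 entry=0x36007 [P=1 RW=1 US=1 PS=0]
  ✓ 0x36B42  — 2 lookups
#1 VA=0x301A24B (r,user):
  L0: frame=0x2F idx=24 entry=0x3A007 [P=1 RW=1 US=1 PS=0]
  L1: frame=0x3A idx=26 entry=0x3D003 [P=1 RW=1 US=0 PS=0]
  ✗ PROTECTION_VIOLATION  [2 reads]
#2 VA=0x3C1C940 (r,kernel):
  L0: frame=0x2F idx=30 entry=0x40007 [P=1 RW=1 US=1 PS=0]
  L1: frame=0x40 idx=28 entry=0x41007 [P=1 RW=1 US=1 PS=0]
  ✓ 0x41940  — 2 lookups
#3 VA=0x200E4CD (w,kernel):
  L0: frame=0x2F idx=16 entry=0x44007 [P=1 RW=1 US=1 PS=0]
  L1: frame=0x44 idx=14 entry=0x47007 [P=1 RW=1 US=1 PS=0]
  ✓ 0x474CD  — 2 lookups
#4 VA=0x1C0B393 (r,user):
  L0: frame=0x2F idx=14 entry=0x48007 [P=1 RW=1 US=1 PS=0]
  L1: frame=0x48 idx=11 entry=0x49007 [P=1 RW=1 US=1 PS=0]
  ✓ 0x49393  — 2 lookups
#5 VA=0x3215BA4 (w,user):
  L0: frame=0x2F idx=25 entry=0x4A007 [P=1 RW=1 US=1 PS=0]
  L1: frame=0x4A idx=21 entry=0x4D007 [P=1 RW=1 US=1 PS=0]
  ✓ 0x4DBA4  — 2 lookups
#6 VA=0x100DEDE (w,user):
  L0: frame=0x2F idx=8 entry=0x4E007 [P=1 RW=1 US=1 PS=0]
  L1: frame=0x4E idx=13 entry=0x52007 [P=1 RW=1 US=1 PS=0]
  ✓ 0x52EDE  — 2 lookups

Entries read for #4: 2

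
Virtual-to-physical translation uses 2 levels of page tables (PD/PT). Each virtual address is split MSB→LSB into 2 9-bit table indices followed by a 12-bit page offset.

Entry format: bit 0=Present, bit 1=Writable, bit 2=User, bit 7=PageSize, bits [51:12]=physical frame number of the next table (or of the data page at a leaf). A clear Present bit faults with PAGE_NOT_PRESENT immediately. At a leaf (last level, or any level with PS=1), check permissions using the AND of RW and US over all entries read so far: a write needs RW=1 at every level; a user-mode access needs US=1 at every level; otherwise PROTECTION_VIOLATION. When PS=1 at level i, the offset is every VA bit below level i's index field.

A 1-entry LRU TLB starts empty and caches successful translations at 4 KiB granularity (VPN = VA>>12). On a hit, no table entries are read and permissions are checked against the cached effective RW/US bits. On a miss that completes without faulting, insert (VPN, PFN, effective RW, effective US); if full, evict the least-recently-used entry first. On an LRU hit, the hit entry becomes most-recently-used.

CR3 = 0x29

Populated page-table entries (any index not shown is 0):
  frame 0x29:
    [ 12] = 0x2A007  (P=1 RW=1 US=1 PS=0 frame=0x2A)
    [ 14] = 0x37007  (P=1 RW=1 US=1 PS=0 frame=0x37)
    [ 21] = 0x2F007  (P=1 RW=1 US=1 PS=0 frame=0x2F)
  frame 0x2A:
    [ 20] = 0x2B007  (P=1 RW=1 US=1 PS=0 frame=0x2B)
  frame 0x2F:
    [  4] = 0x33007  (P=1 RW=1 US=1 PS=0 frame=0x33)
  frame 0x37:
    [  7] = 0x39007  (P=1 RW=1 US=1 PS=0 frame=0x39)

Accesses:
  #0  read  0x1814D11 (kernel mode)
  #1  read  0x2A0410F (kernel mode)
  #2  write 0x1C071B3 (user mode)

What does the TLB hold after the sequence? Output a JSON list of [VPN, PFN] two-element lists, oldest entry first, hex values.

Trace:
#0 VA=0x1814D11 (r,kernel):
  L0: frame=0x29 idx=12 entry=0x2A007 [P=1 RW=1 US=1 PS=0]
  L1: frame=0x2A idx=20 entry=0x2B007 [P=1 RW=1 US=1 PS=0]
  ✓ 0x2BD11  — 2 lookups
#1 VA=0x2A0410F (r,kernel):
  L0: frame=0x29 idx=21 entry=0x2F007 [P=1 RW=1 US=1 PS=0]
  L1: frame=0x2F idx=4 entry=0x33007 [P=1 RW=1 US=1 PS=0]
  ✓ 0x3310F  — 2 lookups
#2 VA=0x1C071B3 (w,user):
  L0: frame=0x29 idx=14 entry=0x37007 [P=1 RW=1 US=1 PS=0]
  L1: frame=0x37 idx=7 entry=0x39007 [P=1 RW=1 US=1 PS=0]
  ✓ 0x391B3  — 2 lookups

TLB: [["0x1C07", "0x39"]]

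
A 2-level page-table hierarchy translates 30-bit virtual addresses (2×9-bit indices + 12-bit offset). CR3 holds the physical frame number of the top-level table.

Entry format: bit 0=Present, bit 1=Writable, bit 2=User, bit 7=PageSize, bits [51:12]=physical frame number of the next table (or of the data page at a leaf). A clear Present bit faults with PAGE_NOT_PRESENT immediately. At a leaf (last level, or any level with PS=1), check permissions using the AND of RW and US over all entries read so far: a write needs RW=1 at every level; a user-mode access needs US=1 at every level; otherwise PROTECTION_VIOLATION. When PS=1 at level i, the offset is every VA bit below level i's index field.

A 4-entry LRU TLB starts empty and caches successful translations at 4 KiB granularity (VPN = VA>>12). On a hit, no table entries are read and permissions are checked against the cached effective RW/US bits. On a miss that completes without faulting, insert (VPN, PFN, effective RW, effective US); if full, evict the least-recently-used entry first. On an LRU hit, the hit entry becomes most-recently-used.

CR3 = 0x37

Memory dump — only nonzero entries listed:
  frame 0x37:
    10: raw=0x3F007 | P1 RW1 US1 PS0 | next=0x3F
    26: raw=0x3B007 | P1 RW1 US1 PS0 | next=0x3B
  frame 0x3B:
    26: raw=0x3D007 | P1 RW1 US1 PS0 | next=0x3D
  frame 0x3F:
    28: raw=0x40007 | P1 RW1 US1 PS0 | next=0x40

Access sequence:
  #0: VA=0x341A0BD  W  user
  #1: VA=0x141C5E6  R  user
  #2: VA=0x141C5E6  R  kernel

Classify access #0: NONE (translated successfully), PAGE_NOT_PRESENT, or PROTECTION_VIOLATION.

Per-access translation:
#0 VA=0x341A0BD (w,user):
  L0 @0x37[26] → 0x3B007  P=1,RW=1,US=1,PS=0
  L1 @0x3B[26] → 0x3D007  P=1,RW=1,US=1,PS=0
  ⇒ phys 0x3D0BD  [2 reads]
#1 VA=0x141C5E6 (r,user):
  L0 @0x37[10] → 0x3F007  P=1,RW=1,US=1,PS=0
  L1 @0x3F[28] → 0x40007  P=1,RW=1,US=1,PS=0
  ⇒ phys 0x405E6  [2 reads]
#2 VA=0x141C5E6 (r,kernel):
  TLB hit vpn=0x141C → PA=0x405E6

Access #0 fault: NONE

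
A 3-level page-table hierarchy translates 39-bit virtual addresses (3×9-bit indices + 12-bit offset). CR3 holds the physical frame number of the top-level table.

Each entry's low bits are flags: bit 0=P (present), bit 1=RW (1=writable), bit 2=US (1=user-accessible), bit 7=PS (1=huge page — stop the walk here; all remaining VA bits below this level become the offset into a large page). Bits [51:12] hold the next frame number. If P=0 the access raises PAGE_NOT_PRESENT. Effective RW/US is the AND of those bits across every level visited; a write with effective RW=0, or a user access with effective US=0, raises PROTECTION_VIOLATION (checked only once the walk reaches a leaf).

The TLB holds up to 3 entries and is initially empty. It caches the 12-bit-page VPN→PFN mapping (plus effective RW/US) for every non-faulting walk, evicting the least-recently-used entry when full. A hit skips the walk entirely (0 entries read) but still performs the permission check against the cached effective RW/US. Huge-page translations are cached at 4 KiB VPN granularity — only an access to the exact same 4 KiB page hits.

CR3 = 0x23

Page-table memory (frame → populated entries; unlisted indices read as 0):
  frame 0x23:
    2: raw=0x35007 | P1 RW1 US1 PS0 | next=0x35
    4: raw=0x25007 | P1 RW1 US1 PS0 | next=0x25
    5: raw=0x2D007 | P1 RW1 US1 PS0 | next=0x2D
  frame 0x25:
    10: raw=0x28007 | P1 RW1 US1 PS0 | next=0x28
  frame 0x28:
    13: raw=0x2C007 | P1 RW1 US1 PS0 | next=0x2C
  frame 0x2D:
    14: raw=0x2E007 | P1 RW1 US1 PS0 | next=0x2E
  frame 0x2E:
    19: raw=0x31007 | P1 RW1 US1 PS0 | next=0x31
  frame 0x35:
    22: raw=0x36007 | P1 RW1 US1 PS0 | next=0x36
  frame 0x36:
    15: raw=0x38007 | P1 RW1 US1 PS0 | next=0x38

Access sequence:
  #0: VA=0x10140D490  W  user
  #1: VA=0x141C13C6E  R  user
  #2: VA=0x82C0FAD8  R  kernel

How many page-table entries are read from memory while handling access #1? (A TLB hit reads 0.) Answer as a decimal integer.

Trace:
#0 VA=0x10140D490 (w,user):
  lvl0: tbl 0x23, slot 4 ⇒ 0x25007 (P1/RW1/US1/PS0)
  lvl1: tbl 0x25, slot 10 ⇒ 0x28007 (P1/RW1/US1/PS0)
  lvl2: tbl 0x28, slot 13 ⇒ 0x2C007 (P1/RW1/US1/PS0)
  ⇒ phys 0x2C490  [3 reads]
#1 VA=0x141C13C6E (r,user):
  lvl0: tbl 0x23, slot 5 ⇒ 0x2D007 (P1/RW1/US1/PS0)
  lvl1: tbl 0x2D, slot 14 ⇒ 0x2E007 (P1/RW1/US1/PS0)
  lvl2: tbl 0x2E, slot 19 ⇒ 0x31007 (P1/RW1/US1/PS0)
  ⇒ phys 0x31C6E  [3 reads]
#2 VA=0x82C0FAD8 (r,kernel):
  lvl0: tbl 0x23, slot 2 ⇒ 0x35007 (P1/RW1/US1/PS0)
  lvl1: tbl 0x35, slot 22 ⇒ 0x36007 (P1/RW1/US1/PS0)
  lvl2: tbl 0x36, slot 15 ⇒ 0x38007 (P1/RW1/US1/PS0)
  ⇒ phys 0x38AD8  [3 reads]

Entries read for #1: 3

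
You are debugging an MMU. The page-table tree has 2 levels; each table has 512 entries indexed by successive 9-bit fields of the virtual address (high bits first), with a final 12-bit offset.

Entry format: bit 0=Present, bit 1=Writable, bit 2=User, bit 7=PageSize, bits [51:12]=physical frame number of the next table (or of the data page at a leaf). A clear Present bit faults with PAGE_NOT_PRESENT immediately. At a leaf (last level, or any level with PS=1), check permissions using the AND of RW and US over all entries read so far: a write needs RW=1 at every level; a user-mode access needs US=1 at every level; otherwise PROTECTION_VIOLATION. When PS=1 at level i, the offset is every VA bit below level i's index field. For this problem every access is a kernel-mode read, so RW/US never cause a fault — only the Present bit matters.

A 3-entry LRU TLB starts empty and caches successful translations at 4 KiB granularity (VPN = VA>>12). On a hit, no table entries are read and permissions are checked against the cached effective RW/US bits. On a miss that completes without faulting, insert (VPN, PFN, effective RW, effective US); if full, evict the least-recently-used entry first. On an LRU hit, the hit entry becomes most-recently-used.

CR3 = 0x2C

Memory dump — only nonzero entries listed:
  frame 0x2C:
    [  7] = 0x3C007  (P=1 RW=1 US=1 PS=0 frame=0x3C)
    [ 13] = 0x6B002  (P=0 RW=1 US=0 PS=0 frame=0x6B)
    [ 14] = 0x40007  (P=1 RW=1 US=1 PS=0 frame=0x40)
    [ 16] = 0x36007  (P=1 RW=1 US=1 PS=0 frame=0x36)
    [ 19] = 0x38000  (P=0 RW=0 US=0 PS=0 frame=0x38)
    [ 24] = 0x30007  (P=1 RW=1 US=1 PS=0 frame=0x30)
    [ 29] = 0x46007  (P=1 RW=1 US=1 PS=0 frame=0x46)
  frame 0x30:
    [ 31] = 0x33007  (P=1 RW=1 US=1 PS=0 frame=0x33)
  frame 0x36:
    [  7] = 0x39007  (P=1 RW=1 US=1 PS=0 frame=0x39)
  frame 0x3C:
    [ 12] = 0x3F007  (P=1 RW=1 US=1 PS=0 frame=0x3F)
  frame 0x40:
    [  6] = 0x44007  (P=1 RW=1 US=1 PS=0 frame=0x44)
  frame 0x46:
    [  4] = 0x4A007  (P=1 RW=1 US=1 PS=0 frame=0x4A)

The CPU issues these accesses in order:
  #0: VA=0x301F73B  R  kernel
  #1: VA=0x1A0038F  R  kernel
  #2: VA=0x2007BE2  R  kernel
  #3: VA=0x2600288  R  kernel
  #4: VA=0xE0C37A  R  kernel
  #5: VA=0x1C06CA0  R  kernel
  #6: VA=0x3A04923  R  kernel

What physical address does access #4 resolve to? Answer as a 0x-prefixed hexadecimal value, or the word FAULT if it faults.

Trace:
#0 VA=0x301F73B (r,kernel):
  L0: frame=0x2C idx=24 entry=0x30007 [P=1 RW=1 US=1 PS=0]
  L1: frame=0x30 idx=31 entry=0x33007 [P=1 RW=1 US=1 PS=0]
  → PA=0x3373B  (2 entries read)
#1 VA=0x1A0038F (r,kernel):
  L0: frame=0x2C idx=13 entry=0x6B002 [P=0 RW=1 US=0 PS=0]
  → PAGE_NOT_PRESENT  (1 entries read)
#2 VA=0x2007BE2 (r,kernel):
  L0: frame=0x2C idx=16 entry=0x36007 [P=1 RW=1 US=1 PS=0]
  L1: frame=0x36 idx=7 entry=0x39007 [P=1 RW=1 US=1 PS=0]
  → PA=0x39BE2  (2 entries read)
#3 VA=0x2600288 (r,kernel):
  L0: frame=0x2C idx=19 entry=0x38000 [P=0 RW=0 US=0 PS=0]
  → PAGE_NOT_PRESENT  (1 entries read)
#4 VA=0xE0C37A (r,kernel):
  L0: frame=0x2C idx=7 entry=0x3C007 [P=1 RW=1 US=1 PS=0]
  L1: frame=0x3C idx=12 entry=0x3F007 [P=1 RW=1 US=1 PS=0]
  → PA=0x3F37A  (2 entries read)
#5 VA=0x1C06CA0 (r,kernel):
  L0: frame=0x2C idx=14 entry=0x40007 [P=1 RW=1 US=1 PS=0]
  L1: frame=0x40 idx=6 entry=0x44007 [P=1 RW=1 US=1 PS=0]
  → PA=0x44CA0  (2 entries read)
#6 VA=0x3A04923 (r,kernel):
  L0: frame=0x2C idx=29 entry=0x46007 [P=1 RW=1 US=1 PS=0]
  L1: frame=0x46 idx=4 entry=0x4A007 [P=1 RW=1 US=1 PS=0]
  → PA=0x4A923  (2 entries read)

Access #4 PA: 0x3F37A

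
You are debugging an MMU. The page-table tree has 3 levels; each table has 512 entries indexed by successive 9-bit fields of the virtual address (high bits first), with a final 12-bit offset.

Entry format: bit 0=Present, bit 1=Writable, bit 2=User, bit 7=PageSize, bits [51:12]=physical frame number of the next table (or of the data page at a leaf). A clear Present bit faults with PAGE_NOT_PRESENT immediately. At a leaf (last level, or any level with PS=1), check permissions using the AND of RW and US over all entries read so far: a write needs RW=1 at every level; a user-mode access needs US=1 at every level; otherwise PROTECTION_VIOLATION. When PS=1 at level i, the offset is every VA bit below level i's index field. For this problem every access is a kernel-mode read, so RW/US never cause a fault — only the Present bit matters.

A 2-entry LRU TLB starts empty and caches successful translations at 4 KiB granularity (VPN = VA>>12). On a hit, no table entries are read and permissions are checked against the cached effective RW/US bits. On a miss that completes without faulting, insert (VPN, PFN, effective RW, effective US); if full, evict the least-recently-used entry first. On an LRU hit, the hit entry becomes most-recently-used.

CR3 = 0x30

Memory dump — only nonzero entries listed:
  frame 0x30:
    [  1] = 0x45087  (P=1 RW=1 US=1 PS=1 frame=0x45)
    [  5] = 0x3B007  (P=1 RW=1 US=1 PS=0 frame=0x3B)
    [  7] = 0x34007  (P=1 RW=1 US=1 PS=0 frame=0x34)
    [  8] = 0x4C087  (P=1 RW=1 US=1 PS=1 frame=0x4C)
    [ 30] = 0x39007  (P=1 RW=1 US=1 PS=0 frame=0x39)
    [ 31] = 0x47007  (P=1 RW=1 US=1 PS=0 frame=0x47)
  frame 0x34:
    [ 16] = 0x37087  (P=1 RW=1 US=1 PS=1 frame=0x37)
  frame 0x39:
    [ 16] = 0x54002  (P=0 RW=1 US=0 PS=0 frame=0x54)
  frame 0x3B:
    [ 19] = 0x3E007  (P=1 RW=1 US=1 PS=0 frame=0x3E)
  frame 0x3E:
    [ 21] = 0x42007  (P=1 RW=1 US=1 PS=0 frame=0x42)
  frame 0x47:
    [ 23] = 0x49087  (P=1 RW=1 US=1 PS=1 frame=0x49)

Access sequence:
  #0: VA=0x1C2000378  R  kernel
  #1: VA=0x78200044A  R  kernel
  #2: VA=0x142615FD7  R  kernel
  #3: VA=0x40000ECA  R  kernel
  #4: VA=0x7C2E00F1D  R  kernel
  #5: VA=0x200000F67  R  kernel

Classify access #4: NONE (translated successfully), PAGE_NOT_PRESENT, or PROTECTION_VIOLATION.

Walk each access:
#0 VA=0x1C2000378 (r,kernel):
  L0 @0x30[7] → 0x34007  P=1,RW=1,US=1,PS=0
  L1 @0x34[16] → 0x37087  P=1,RW=1,US=1,PS=1
  → PA=0x37378 (huge @L1)  (2 entries read)
#1 VA=0x78200044A (r,kernel):
  L0 @0x30[30] → 0x39007  P=1,RW=1,US=1,PS=0
  L1 @0x39[16] → 0x54002  P=0,RW=1,US=0,PS=0
  → PAGE_NOT_PRESENT  (2 entries read)
#2 VA=0x142615FD7 (r,kernel):
  L0 @0x30[5] → 0x3B007  P=1,RW=1,US=1,PS=0
  L1 @0x3B[19] → 0x3E007  P=1,RW=1,US=1,PS=0
  L2 @0x3E[21] → 0x42007  P=1,RW=1,US=1,PS=0
  → PA=0x42FD7  (3 entries read)
#3 VA=0x40000ECA (r,kernel):
  L0 @0x30[1] → 0x45087  P=1,RW=1,US=1,PS=1
  → PA=0x45ECA (huge @L0)  (1 entries read)
#4 VA=0x7C2E00F1D (r,kernel):
  L0 @0x30[31] → 0x47007  P=1,RW=1,US=1,PS=0
  L1 @0x47[23] → 0x49087  P=1,RW=1,US=1,PS=1
  → PA=0x49F1D (huge @L1)  (2 entries read)
#5 VA=0x200000F67 (r,kernel):
  L0 @0x30[8] → 0x4C087  P=1,RW=1,US=1,PS=1
  → PA=0x4CF67 (huge @L0)  (1 entries read)

Access #4 fault: NONE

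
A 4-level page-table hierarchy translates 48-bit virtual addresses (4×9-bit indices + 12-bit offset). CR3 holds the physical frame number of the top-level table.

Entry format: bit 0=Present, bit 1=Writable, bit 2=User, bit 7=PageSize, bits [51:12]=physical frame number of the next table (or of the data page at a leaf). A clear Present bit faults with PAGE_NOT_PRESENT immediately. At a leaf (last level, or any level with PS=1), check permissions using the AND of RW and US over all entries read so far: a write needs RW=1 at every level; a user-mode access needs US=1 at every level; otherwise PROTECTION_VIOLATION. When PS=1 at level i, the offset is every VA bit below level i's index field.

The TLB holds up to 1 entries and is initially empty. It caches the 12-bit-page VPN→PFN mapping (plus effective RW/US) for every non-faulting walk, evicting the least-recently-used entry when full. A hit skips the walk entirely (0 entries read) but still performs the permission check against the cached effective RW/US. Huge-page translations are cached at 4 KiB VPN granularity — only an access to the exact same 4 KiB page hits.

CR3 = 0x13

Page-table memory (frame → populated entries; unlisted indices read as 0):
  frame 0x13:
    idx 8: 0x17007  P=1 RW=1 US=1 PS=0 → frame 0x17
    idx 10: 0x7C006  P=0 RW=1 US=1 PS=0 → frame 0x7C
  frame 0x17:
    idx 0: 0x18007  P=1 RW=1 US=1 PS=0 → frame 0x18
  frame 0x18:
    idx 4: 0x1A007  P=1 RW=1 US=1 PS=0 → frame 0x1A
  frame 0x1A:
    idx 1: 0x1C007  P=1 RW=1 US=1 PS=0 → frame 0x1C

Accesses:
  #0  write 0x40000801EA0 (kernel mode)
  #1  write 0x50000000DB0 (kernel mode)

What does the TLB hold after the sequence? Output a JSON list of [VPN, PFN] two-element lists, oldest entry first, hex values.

Trace:
#0 VA=0x40000801EA0 (w,kernel):
  [0] read 0x13 idx=8: raw=0x17007 flags P=1 W=1 U=1 S=0
  [1] read 0x17 idx=0: raw=0x18007 flags P=1 W=1 U=1 S=0
  [2] read 0x18 idx=4: raw=0x1A007 flags P=1 W=1 U=1 S=0
  [3] read 0x1A idx=1: raw=0x1C007 flags P=1 W=1 U=1 S=0
  → PA=0x1CEA0  (4 entries read)
#1 VA=0x50000000DB0 (w,kernel):
  [0] read 0x13 idx=10: raw=0x7C006 flags P=0 W=1 U=1 S=0
  ⇒ fault: PAGE_NOT_PRESENT  — 1 lookups

TLB: [["0x40000801", "0x1C"]]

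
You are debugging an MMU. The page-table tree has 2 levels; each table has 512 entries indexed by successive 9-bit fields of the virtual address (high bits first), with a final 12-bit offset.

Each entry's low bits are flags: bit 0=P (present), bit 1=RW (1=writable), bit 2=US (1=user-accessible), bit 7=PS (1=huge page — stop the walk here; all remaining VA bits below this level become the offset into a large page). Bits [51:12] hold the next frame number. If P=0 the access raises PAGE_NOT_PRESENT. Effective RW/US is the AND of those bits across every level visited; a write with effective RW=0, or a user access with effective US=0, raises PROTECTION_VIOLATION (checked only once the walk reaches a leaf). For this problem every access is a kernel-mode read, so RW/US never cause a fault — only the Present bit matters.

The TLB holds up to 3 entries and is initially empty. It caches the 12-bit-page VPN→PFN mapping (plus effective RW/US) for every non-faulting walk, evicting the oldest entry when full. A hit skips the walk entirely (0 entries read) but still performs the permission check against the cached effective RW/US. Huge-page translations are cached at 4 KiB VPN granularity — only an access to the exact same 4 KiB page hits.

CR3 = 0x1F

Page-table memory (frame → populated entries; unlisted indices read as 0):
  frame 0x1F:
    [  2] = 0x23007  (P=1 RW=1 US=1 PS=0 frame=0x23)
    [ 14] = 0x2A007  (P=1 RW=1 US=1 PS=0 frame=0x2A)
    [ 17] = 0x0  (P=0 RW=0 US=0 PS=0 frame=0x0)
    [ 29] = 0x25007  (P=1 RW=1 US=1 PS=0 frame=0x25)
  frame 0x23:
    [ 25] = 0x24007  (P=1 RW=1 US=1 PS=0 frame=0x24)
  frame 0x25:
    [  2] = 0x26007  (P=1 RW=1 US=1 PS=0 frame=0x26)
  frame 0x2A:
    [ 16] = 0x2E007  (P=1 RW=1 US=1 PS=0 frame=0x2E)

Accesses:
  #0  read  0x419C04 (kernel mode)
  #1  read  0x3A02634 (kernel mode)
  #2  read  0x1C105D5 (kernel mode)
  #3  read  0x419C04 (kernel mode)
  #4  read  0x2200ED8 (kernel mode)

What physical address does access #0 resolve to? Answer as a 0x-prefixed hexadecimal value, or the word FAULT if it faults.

Per-access translation:
#0 VA=0x419C04 (r,kernel):
  [0] read 0x1F idx=2: raw=0x23007 flags P=1 W=1 U=1 S=0
  [1] read 0x23 idx=25: raw=0x24007 flags P=1 W=1 U=1 S=0
  → PA=0x24C04  (2 entries read)
#1 VA=0x3A02634 (r,kernel):
  [0] read 0x1F idx=29: raw=0x25007 flags P=1 W=1 U=1 S=0
  [1] read 0x25 idx=2: raw=0x26007 flags P=1 W=1 U=1 S=0
  → PA=0x26634  (2 entries read)
#2 VA=0x1C105D5 (r,kernel):
  [0] read 0x1F idx=14: raw=0x2A007 flags P=1 W=1 U=1 S=0
  [1] read 0x2A idx=16: raw=0x2E007 flags P=1 W=1 U=1 S=0
  → PA=0x2E5D5  (2 entries read)
#3 VA=0x419C04 (r,kernel):
  TLB hit vpn=0x419 → PA=0x24C04
#4 VA=0x2200ED8 (r,kernel):
  [0] read 0x1F idx=17: raw=0x0 flags P=0 W=0 U=0 S=0
  ⇒ fault: PAGE_NOT_PRESENT  — 1 lookups

Access #0 PA: 0x24C04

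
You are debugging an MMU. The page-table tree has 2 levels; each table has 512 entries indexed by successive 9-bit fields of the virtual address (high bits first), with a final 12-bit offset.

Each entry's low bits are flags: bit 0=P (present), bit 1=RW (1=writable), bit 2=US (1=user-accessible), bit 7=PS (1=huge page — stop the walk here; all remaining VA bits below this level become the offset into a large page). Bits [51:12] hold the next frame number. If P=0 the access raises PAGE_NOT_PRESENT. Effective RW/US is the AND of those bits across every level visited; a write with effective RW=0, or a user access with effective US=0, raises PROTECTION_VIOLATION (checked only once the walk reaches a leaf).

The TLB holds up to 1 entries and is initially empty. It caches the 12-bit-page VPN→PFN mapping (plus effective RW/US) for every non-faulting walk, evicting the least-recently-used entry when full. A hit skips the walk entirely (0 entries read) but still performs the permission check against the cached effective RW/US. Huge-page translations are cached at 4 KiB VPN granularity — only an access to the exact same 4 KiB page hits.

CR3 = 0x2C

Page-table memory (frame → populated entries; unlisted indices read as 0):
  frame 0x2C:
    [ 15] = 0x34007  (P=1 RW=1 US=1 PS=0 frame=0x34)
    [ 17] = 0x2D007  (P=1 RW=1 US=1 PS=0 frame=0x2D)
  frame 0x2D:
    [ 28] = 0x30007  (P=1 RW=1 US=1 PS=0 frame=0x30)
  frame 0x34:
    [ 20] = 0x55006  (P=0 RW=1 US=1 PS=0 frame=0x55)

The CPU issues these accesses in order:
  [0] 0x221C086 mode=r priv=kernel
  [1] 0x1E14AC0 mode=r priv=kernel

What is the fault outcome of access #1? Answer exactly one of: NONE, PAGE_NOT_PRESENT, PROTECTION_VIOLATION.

Per-access translation:
#0 VA=0x221C086 (r,kernel):
  L0: frame=0x2C idx=17 entry=0x2D007 [P=1 RW=1 US=1 PS=0]
  L1: frame=0x2D idx=28 entry=0x30007 [P=1 RW=1 US=1 PS=0]
  ✓ 0x30086  — 2 lookups
#1 VA=0x1E14AC0 (r,kernel):
  L0: frame=0x2C idx=15 entry=0x34007 [P=1 RW=1 US=1 PS=0]
  L1: frame=0x34 idx=20 entry=0x55006 [P=0 RW=1 US=1 PS=0]
  ✗ PAGE_NOT_PRESENT  [2 reads]

Access #1 fault: PAGE_NOT_PRESENT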